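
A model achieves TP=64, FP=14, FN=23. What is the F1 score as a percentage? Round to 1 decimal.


Precision = TP / (TP + FP) = 64 / 78 = 0.8205
Recall = TP / (TP + FN) = 64 / 87 = 0.7356
F1 = 2 * P * R / (P + R)
= 2 * 0.8205 * 0.7356 / (0.8205 + 0.7356)
= 1.2072 / 1.5561
= 0.7758
As percentage: 77.6%

77.6


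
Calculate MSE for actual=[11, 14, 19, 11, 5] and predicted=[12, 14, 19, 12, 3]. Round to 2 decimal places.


Differences: [-1, 0, 0, -1, 2]
Squared errors: [1, 0, 0, 1, 4]
Sum of squared errors = 6
MSE = 6 / 5 = 1.20

1.20


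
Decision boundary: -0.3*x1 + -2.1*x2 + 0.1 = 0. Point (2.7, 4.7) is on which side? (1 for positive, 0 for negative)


Compute -0.3 * 2.7 + -2.1 * 4.7 + 0.1
= -0.81 + -9.87 + 0.1
= -10.58
Since -10.58 < 0, the point is on the negative side.

0


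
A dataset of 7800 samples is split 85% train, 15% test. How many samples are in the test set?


Train samples = 7800 * 85% = 6630
Test samples = 7800 - 6630
= 1170

1170


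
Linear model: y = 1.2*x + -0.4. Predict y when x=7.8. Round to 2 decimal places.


y = 1.2 * 7.8 + (-0.4)
= 9.36 + (-0.4)
= 8.96

8.96


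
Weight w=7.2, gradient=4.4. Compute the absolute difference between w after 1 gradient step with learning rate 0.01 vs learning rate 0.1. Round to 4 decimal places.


With lr=0.01: w_new = 7.2 - 0.01 * 4.4 = 7.156
With lr=0.1: w_new = 7.2 - 0.1 * 4.4 = 6.76
Absolute difference = |7.156 - 6.76|
= 0.3960

0.3960


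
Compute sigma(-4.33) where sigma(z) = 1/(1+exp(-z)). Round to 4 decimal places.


sigmoid(z) = 1 / (1 + exp(-z))
exp(-(-4.33)) = exp(4.33) = 75.9443
1 + 75.9443 = 76.9443
1 / 76.9443 = 0.0130

0.0130


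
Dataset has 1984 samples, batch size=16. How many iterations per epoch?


Iterations per epoch = dataset_size / batch_size
= 1984 / 16
= 124

124


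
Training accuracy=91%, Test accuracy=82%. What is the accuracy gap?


Gap = train_accuracy - test_accuracy
= 91 - 82
= 9%
This moderate gap may indicate mild overfitting.

9


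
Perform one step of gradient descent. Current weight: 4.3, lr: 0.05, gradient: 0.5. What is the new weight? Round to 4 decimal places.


w_new = w_old - lr * gradient
= 4.3 - 0.05 * 0.5
= 4.3 - (0.025)
= 4.2750

4.2750


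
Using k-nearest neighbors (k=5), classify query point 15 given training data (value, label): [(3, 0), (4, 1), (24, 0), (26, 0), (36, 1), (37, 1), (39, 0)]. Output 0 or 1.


Distances from query 15:
Point 24 (class 0): distance = 9
Point 26 (class 0): distance = 11
Point 4 (class 1): distance = 11
Point 3 (class 0): distance = 12
Point 36 (class 1): distance = 21
K=5 nearest neighbors: classes = [0, 0, 1, 0, 1]
Votes for class 1: 2 / 5
Majority vote => class 0

0


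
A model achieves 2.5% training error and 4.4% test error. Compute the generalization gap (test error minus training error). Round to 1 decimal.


Generalization gap = test_error - train_error
= 4.4 - 2.5
= 1.9%
A small gap suggests good generalization.

1.9


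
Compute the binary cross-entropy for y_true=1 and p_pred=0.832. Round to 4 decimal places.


For y=1: Loss = -log(p)
= -log(0.832)
= -(-0.1839)
= 0.1839

0.1839


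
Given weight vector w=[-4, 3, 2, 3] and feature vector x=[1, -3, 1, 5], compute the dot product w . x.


Element-wise products:
-4 * 1 = -4
3 * -3 = -9
2 * 1 = 2
3 * 5 = 15
Sum = -4 + -9 + 2 + 15
= 4

4


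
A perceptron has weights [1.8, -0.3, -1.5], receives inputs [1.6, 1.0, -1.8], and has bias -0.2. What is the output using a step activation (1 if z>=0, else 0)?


z = w . x + b
= 1.8*1.6 + -0.3*1.0 + -1.5*-1.8 + -0.2
= 2.88 + -0.3 + 2.7 + -0.2
= 5.28 + -0.2
= 5.08
Since z = 5.08 >= 0, output = 1

1


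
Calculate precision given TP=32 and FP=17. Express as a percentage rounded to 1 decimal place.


Precision = TP / (TP + FP) * 100
= 32 / (32 + 17)
= 32 / 49
= 0.6531
= 65.3%

65.3


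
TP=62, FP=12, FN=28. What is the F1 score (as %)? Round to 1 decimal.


Precision = TP / (TP + FP) = 62 / 74 = 0.8378
Recall = TP / (TP + FN) = 62 / 90 = 0.6889
F1 = 2 * P * R / (P + R)
= 2 * 0.8378 * 0.6889 / (0.8378 + 0.6889)
= 1.1544 / 1.5267
= 0.7561
As percentage: 75.6%

75.6


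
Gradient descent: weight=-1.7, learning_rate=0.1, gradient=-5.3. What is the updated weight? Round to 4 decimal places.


w_new = w_old - lr * gradient
= -1.7 - 0.1 * -5.3
= -1.7 - (-0.53)
= -1.1700

-1.1700


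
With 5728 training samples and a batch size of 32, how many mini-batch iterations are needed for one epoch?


Iterations per epoch = dataset_size / batch_size
= 5728 / 32
= 179

179


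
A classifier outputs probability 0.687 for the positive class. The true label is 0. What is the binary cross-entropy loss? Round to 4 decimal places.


For y=0: Loss = -log(1-p)
= -log(1 - 0.687)
= -log(0.313)
= -(-1.1616)
= 1.1616

1.1616


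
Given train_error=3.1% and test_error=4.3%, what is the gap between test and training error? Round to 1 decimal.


Generalization gap = test_error - train_error
= 4.3 - 3.1
= 1.2%
A small gap suggests good generalization.

1.2


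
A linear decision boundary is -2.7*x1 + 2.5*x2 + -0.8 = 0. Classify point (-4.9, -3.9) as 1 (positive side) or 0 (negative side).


Compute -2.7 * -4.9 + 2.5 * -3.9 + -0.8
= 13.23 + -9.75 + -0.8
= 2.68
Since 2.68 >= 0, the point is on the positive side.

1


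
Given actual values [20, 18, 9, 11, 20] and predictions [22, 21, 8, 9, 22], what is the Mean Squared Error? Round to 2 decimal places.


Differences: [-2, -3, 1, 2, -2]
Squared errors: [4, 9, 1, 4, 4]
Sum of squared errors = 22
MSE = 22 / 5 = 4.40

4.40


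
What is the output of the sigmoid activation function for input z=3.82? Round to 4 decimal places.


sigmoid(z) = 1 / (1 + exp(-z))
exp(-(3.82)) = exp(-3.82) = 0.0219
1 + 0.0219 = 1.0219
1 / 1.0219 = 0.9785

0.9785


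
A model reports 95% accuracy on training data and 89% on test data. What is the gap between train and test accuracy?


Gap = train_accuracy - test_accuracy
= 95 - 89
= 6%
This moderate gap may indicate mild overfitting.

6


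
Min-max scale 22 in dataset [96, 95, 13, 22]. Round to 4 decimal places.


Min = 13, Max = 96
Range = 96 - 13 = 83
Scaled = (x - min) / (max - min)
= (22 - 13) / 83
= 9 / 83
= 0.1084

0.1084


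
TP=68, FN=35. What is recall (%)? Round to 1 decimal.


Recall = TP / (TP + FN) * 100
= 68 / (68 + 35)
= 68 / 103
= 0.6602
= 66.0%

66.0


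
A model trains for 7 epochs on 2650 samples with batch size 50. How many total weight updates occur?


Iterations per epoch = 2650 / 50 = 53
Total updates = iterations_per_epoch * epochs
= 53 * 7
= 371

371


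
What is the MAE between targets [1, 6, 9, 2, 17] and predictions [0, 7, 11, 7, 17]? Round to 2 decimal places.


Absolute errors: [1, 1, 2, 5, 0]
Sum of absolute errors = 9
MAE = 9 / 5 = 1.80

1.80


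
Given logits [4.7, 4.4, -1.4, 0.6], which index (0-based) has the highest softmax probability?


Softmax is a monotonic transformation, so it preserves the argmax.
We need to find the index of the maximum logit.
Index 0: 4.7
Index 1: 4.4
Index 2: -1.4
Index 3: 0.6
Maximum logit = 4.7 at index 0

0


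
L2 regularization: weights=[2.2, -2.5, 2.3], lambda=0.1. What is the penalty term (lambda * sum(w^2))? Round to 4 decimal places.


Squaring each weight:
2.2^2 = 4.84
(-2.5)^2 = 6.25
2.3^2 = 5.29
Sum of squares = 16.38
Penalty = 0.1 * 16.38 = 1.6380

1.6380


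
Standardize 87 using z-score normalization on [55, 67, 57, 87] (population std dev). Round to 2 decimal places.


Mean = (55 + 67 + 57 + 87) / 4 = 66.5
Variance = sum((x_i - mean)^2) / n = 160.75
Std = sqrt(160.75) = 12.6787
Z = (x - mean) / std
= (87 - 66.5) / 12.6787
= 20.5 / 12.6787
= 1.62

1.62


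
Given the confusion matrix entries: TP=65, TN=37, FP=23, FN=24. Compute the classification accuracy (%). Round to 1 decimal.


Accuracy = (TP + TN) / (TP + TN + FP + FN) * 100
= (65 + 37) / (65 + 37 + 23 + 24)
= 102 / 149
= 0.6846
= 68.5%

68.5


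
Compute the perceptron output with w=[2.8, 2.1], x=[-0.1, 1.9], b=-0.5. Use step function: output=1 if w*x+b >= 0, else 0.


z = w . x + b
= 2.8*-0.1 + 2.1*1.9 + -0.5
= -0.28 + 3.99 + -0.5
= 3.71 + -0.5
= 3.21
Since z = 3.21 >= 0, output = 1

1


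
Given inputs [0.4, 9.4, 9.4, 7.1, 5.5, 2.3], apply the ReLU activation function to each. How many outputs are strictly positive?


ReLU(x) = max(0, x) for each element:
ReLU(0.4) = 0.4
ReLU(9.4) = 9.4
ReLU(9.4) = 9.4
ReLU(7.1) = 7.1
ReLU(5.5) = 5.5
ReLU(2.3) = 2.3
Active neurons (>0): 6

6


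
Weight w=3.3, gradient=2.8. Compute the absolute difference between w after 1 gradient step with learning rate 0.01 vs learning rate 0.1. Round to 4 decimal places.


With lr=0.01: w_new = 3.3 - 0.01 * 2.8 = 3.272
With lr=0.1: w_new = 3.3 - 0.1 * 2.8 = 3.02
Absolute difference = |3.272 - 3.02|
= 0.2520

0.2520


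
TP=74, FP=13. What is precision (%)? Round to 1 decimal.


Precision = TP / (TP + FP) * 100
= 74 / (74 + 13)
= 74 / 87
= 0.8506
= 85.1%

85.1


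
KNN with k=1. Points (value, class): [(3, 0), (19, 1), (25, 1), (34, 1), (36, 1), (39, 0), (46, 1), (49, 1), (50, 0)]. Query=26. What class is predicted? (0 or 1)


Distances from query 26:
Point 25 (class 1): distance = 1
K=1 nearest neighbors: classes = [1]
Votes for class 1: 1 / 1
Majority vote => class 1

1


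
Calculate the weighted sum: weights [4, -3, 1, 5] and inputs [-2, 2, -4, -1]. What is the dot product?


Element-wise products:
4 * -2 = -8
-3 * 2 = -6
1 * -4 = -4
5 * -1 = -5
Sum = -8 + -6 + -4 + -5
= -23

-23


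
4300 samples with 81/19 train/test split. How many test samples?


Train samples = 4300 * 81% = 3483
Test samples = 4300 - 3483
= 817

817


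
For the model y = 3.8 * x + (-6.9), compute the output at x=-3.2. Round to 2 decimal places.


y = 3.8 * -3.2 + (-6.9)
= -12.16 + (-6.9)
= -19.06

-19.06


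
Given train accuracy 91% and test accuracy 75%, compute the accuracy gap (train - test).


Gap = train_accuracy - test_accuracy
= 91 - 75
= 16%
This gap suggests the model is overfitting.

16


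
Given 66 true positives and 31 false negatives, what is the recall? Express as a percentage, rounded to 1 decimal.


Recall = TP / (TP + FN) * 100
= 66 / (66 + 31)
= 66 / 97
= 0.6804
= 68.0%

68.0


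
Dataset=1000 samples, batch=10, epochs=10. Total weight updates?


Iterations per epoch = 1000 / 10 = 100
Total updates = iterations_per_epoch * epochs
= 100 * 10
= 1000

1000


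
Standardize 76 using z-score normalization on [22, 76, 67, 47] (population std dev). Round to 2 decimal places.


Mean = (22 + 76 + 67 + 47) / 4 = 53.0
Variance = sum((x_i - mean)^2) / n = 430.5
Std = sqrt(430.5) = 20.7485
Z = (x - mean) / std
= (76 - 53.0) / 20.7485
= 23.0 / 20.7485
= 1.11

1.11


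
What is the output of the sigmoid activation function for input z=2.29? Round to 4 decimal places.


sigmoid(z) = 1 / (1 + exp(-z))
exp(-(2.29)) = exp(-2.29) = 0.1013
1 + 0.1013 = 1.1013
1 / 1.1013 = 0.9080

0.9080


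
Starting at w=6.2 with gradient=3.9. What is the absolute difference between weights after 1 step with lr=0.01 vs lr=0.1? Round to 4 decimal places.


With lr=0.01: w_new = 6.2 - 0.01 * 3.9 = 6.161
With lr=0.1: w_new = 6.2 - 0.1 * 3.9 = 5.81
Absolute difference = |6.161 - 5.81|
= 0.3510

0.3510


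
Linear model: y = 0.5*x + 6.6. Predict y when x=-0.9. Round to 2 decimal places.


y = 0.5 * -0.9 + (6.6)
= -0.45 + (6.6)
= 6.15

6.15


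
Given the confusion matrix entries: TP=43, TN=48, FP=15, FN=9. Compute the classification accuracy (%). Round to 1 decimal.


Accuracy = (TP + TN) / (TP + TN + FP + FN) * 100
= (43 + 48) / (43 + 48 + 15 + 9)
= 91 / 115
= 0.7913
= 79.1%

79.1


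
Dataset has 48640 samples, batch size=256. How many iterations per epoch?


Iterations per epoch = dataset_size / batch_size
= 48640 / 256
= 190

190


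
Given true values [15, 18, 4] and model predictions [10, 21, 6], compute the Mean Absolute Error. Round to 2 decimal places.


Absolute errors: [5, 3, 2]
Sum of absolute errors = 10
MAE = 10 / 3 = 3.33

3.33


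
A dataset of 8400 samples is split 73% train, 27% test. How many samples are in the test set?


Train samples = 8400 * 73% = 6132
Test samples = 8400 - 6132
= 2268

2268


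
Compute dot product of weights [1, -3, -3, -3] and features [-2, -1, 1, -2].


Element-wise products:
1 * -2 = -2
-3 * -1 = 3
-3 * 1 = -3
-3 * -2 = 6
Sum = -2 + 3 + -3 + 6
= 4

4


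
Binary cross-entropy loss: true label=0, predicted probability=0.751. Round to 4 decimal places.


For y=0: Loss = -log(1-p)
= -log(1 - 0.751)
= -log(0.249)
= -(-1.3903)
= 1.3903

1.3903


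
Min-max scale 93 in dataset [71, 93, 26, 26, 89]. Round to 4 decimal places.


Min = 26, Max = 93
Range = 93 - 26 = 67
Scaled = (x - min) / (max - min)
= (93 - 26) / 67
= 67 / 67
= 1.0000

1.0000


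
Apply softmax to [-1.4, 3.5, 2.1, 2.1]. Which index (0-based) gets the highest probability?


Softmax is a monotonic transformation, so it preserves the argmax.
We need to find the index of the maximum logit.
Index 0: -1.4
Index 1: 3.5
Index 2: 2.1
Index 3: 2.1
Maximum logit = 3.5 at index 1

1


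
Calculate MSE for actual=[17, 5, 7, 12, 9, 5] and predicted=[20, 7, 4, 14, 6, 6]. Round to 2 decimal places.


Differences: [-3, -2, 3, -2, 3, -1]
Squared errors: [9, 4, 9, 4, 9, 1]
Sum of squared errors = 36
MSE = 36 / 6 = 6.00

6.00


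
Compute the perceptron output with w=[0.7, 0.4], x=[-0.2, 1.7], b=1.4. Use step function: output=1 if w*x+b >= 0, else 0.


z = w . x + b
= 0.7*-0.2 + 0.4*1.7 + 1.4
= -0.14 + 0.68 + 1.4
= 0.54 + 1.4
= 1.94
Since z = 1.94 >= 0, output = 1

1


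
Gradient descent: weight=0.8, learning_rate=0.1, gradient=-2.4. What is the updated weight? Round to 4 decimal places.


w_new = w_old - lr * gradient
= 0.8 - 0.1 * -2.4
= 0.8 - (-0.24)
= 1.0400

1.0400


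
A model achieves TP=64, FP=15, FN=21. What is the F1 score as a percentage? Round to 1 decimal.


Precision = TP / (TP + FP) = 64 / 79 = 0.8101
Recall = TP / (TP + FN) = 64 / 85 = 0.7529
F1 = 2 * P * R / (P + R)
= 2 * 0.8101 * 0.7529 / (0.8101 + 0.7529)
= 1.22 / 1.5631
= 0.7805
As percentage: 78.0%

78.0


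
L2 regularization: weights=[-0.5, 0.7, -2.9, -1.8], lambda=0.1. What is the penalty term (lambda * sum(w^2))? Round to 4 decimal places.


Squaring each weight:
(-0.5)^2 = 0.25
0.7^2 = 0.49
(-2.9)^2 = 8.41
(-1.8)^2 = 3.24
Sum of squares = 12.39
Penalty = 0.1 * 12.39 = 1.2390

1.2390


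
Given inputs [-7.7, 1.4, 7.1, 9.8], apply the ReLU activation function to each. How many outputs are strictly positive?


ReLU(x) = max(0, x) for each element:
ReLU(-7.7) = 0
ReLU(1.4) = 1.4
ReLU(7.1) = 7.1
ReLU(9.8) = 9.8
Active neurons (>0): 3

3


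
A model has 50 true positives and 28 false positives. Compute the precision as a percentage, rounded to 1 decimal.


Precision = TP / (TP + FP) * 100
= 50 / (50 + 28)
= 50 / 78
= 0.641
= 64.1%

64.1


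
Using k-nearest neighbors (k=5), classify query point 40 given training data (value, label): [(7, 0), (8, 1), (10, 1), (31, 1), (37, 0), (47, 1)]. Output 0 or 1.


Distances from query 40:
Point 37 (class 0): distance = 3
Point 47 (class 1): distance = 7
Point 31 (class 1): distance = 9
Point 10 (class 1): distance = 30
Point 8 (class 1): distance = 32
K=5 nearest neighbors: classes = [0, 1, 1, 1, 1]
Votes for class 1: 4 / 5
Majority vote => class 1

1


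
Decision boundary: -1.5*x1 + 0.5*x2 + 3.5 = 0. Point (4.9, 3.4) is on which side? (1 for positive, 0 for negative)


Compute -1.5 * 4.9 + 0.5 * 3.4 + 3.5
= -7.35 + 1.7 + 3.5
= -2.15
Since -2.15 < 0, the point is on the negative side.

0


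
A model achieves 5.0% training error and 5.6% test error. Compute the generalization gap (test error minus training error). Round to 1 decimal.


Generalization gap = test_error - train_error
= 5.6 - 5.0
= 0.6%
A small gap suggests good generalization.

0.6


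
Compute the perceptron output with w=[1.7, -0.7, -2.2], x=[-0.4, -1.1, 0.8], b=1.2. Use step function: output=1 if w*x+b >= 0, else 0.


z = w . x + b
= 1.7*-0.4 + -0.7*-1.1 + -2.2*0.8 + 1.2
= -0.68 + 0.77 + -1.76 + 1.2
= -1.67 + 1.2
= -0.47
Since z = -0.47 < 0, output = 0

0


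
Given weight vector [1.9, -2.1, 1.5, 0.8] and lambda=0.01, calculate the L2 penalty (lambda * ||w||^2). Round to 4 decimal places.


Squaring each weight:
1.9^2 = 3.61
(-2.1)^2 = 4.41
1.5^2 = 2.25
0.8^2 = 0.64
Sum of squares = 10.91
Penalty = 0.01 * 10.91 = 0.1091

0.1091


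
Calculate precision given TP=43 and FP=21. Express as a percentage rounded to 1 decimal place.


Precision = TP / (TP + FP) * 100
= 43 / (43 + 21)
= 43 / 64
= 0.6719
= 67.2%

67.2


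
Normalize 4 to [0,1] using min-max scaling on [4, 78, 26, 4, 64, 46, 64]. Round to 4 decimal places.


Min = 4, Max = 78
Range = 78 - 4 = 74
Scaled = (x - min) / (max - min)
= (4 - 4) / 74
= 0 / 74
= 0.0000

0.0000


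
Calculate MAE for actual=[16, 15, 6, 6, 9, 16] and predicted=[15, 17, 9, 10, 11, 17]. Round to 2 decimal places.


Absolute errors: [1, 2, 3, 4, 2, 1]
Sum of absolute errors = 13
MAE = 13 / 6 = 2.17

2.17


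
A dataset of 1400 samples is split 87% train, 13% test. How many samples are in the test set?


Train samples = 1400 * 87% = 1218
Test samples = 1400 - 1218
= 182

182


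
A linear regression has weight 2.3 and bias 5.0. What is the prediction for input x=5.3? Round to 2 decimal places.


y = 2.3 * 5.3 + (5.0)
= 12.19 + (5.0)
= 17.19

17.19


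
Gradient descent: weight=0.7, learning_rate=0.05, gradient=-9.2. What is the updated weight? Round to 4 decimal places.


w_new = w_old - lr * gradient
= 0.7 - 0.05 * -9.2
= 0.7 - (-0.46)
= 1.1600

1.1600


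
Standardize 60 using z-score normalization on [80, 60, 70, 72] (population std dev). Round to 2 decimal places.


Mean = (80 + 60 + 70 + 72) / 4 = 70.5
Variance = sum((x_i - mean)^2) / n = 50.75
Std = sqrt(50.75) = 7.1239
Z = (x - mean) / std
= (60 - 70.5) / 7.1239
= -10.5 / 7.1239
= -1.47

-1.47


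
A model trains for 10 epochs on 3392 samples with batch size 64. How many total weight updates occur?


Iterations per epoch = 3392 / 64 = 53
Total updates = iterations_per_epoch * epochs
= 53 * 10
= 530

530


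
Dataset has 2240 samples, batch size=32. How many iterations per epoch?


Iterations per epoch = dataset_size / batch_size
= 2240 / 32
= 70

70


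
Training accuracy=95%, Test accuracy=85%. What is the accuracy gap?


Gap = train_accuracy - test_accuracy
= 95 - 85
= 10%
This moderate gap may indicate mild overfitting.

10


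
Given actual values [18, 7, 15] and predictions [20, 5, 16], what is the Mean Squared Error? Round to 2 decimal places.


Differences: [-2, 2, -1]
Squared errors: [4, 4, 1]
Sum of squared errors = 9
MSE = 9 / 3 = 3.00

3.00


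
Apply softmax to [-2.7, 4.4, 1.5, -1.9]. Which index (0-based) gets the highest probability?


Softmax is a monotonic transformation, so it preserves the argmax.
We need to find the index of the maximum logit.
Index 0: -2.7
Index 1: 4.4
Index 2: 1.5
Index 3: -1.9
Maximum logit = 4.4 at index 1

1


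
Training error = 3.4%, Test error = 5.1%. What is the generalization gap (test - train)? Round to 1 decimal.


Generalization gap = test_error - train_error
= 5.1 - 3.4
= 1.7%
A small gap suggests good generalization.

1.7


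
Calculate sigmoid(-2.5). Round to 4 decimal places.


sigmoid(z) = 1 / (1 + exp(-z))
exp(-(-2.5)) = exp(2.5) = 12.1825
1 + 12.1825 = 13.1825
1 / 13.1825 = 0.0759

0.0759


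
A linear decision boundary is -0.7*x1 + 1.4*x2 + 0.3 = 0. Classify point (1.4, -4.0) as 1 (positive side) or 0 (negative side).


Compute -0.7 * 1.4 + 1.4 * -4.0 + 0.3
= -0.98 + -5.6 + 0.3
= -6.28
Since -6.28 < 0, the point is on the negative side.

0


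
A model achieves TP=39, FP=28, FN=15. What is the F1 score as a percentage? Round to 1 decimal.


Precision = TP / (TP + FP) = 39 / 67 = 0.5821
Recall = TP / (TP + FN) = 39 / 54 = 0.7222
F1 = 2 * P * R / (P + R)
= 2 * 0.5821 * 0.7222 / (0.5821 + 0.7222)
= 0.8408 / 1.3043
= 0.6446
As percentage: 64.5%

64.5


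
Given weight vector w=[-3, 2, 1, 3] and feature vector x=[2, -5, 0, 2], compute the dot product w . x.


Element-wise products:
-3 * 2 = -6
2 * -5 = -10
1 * 0 = 0
3 * 2 = 6
Sum = -6 + -10 + 0 + 6
= -10

-10


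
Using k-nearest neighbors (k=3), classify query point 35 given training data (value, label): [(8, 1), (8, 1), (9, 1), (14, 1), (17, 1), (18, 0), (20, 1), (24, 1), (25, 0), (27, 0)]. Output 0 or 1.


Distances from query 35:
Point 27 (class 0): distance = 8
Point 25 (class 0): distance = 10
Point 24 (class 1): distance = 11
K=3 nearest neighbors: classes = [0, 0, 1]
Votes for class 1: 1 / 3
Majority vote => class 0

0


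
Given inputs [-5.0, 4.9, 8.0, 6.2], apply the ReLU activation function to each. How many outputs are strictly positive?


ReLU(x) = max(0, x) for each element:
ReLU(-5.0) = 0
ReLU(4.9) = 4.9
ReLU(8.0) = 8.0
ReLU(6.2) = 6.2
Active neurons (>0): 3

3


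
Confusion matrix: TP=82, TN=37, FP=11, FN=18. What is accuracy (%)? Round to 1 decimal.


Accuracy = (TP + TN) / (TP + TN + FP + FN) * 100
= (82 + 37) / (82 + 37 + 11 + 18)
= 119 / 148
= 0.8041
= 80.4%

80.4


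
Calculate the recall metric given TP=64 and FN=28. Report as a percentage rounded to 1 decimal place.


Recall = TP / (TP + FN) * 100
= 64 / (64 + 28)
= 64 / 92
= 0.6957
= 69.6%

69.6


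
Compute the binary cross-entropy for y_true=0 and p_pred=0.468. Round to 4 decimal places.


For y=0: Loss = -log(1-p)
= -log(1 - 0.468)
= -log(0.532)
= -(-0.6311)
= 0.6311

0.6311


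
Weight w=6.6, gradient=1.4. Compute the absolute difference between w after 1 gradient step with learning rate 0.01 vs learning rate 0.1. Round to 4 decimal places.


With lr=0.01: w_new = 6.6 - 0.01 * 1.4 = 6.586
With lr=0.1: w_new = 6.6 - 0.1 * 1.4 = 6.46
Absolute difference = |6.586 - 6.46|
= 0.1260

0.1260


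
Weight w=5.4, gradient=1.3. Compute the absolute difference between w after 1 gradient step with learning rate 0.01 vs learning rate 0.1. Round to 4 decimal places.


With lr=0.01: w_new = 5.4 - 0.01 * 1.3 = 5.387
With lr=0.1: w_new = 5.4 - 0.1 * 1.3 = 5.27
Absolute difference = |5.387 - 5.27|
= 0.1170

0.1170


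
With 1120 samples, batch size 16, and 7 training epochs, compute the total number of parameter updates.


Iterations per epoch = 1120 / 16 = 70
Total updates = iterations_per_epoch * epochs
= 70 * 7
= 490

490


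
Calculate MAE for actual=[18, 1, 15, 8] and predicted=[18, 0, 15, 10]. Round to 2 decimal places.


Absolute errors: [0, 1, 0, 2]
Sum of absolute errors = 3
MAE = 3 / 4 = 0.75

0.75


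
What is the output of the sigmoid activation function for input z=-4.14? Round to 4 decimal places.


sigmoid(z) = 1 / (1 + exp(-z))
exp(-(-4.14)) = exp(4.14) = 62.8028
1 + 62.8028 = 63.8028
1 / 63.8028 = 0.0157

0.0157


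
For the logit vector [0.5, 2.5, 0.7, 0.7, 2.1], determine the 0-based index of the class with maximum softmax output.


Softmax is a monotonic transformation, so it preserves the argmax.
We need to find the index of the maximum logit.
Index 0: 0.5
Index 1: 2.5
Index 2: 0.7
Index 3: 0.7
Index 4: 2.1
Maximum logit = 2.5 at index 1

1


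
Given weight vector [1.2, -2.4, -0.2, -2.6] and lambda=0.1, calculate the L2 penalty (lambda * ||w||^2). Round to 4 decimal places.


Squaring each weight:
1.2^2 = 1.44
(-2.4)^2 = 5.76
(-0.2)^2 = 0.04
(-2.6)^2 = 6.76
Sum of squares = 14.0
Penalty = 0.1 * 14.0 = 1.4000

1.4000


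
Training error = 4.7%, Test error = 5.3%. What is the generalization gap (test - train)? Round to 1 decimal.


Generalization gap = test_error - train_error
= 5.3 - 4.7
= 0.6%
A small gap suggests good generalization.

0.6


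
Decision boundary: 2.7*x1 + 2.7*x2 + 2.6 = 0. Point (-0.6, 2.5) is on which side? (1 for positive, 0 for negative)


Compute 2.7 * -0.6 + 2.7 * 2.5 + 2.6
= -1.62 + 6.75 + 2.6
= 7.73
Since 7.73 >= 0, the point is on the positive side.

1


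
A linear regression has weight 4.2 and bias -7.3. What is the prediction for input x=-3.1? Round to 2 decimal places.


y = 4.2 * -3.1 + (-7.3)
= -13.02 + (-7.3)
= -20.32

-20.32


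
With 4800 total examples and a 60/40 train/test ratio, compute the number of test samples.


Train samples = 4800 * 60% = 2880
Test samples = 4800 - 2880
= 1920

1920


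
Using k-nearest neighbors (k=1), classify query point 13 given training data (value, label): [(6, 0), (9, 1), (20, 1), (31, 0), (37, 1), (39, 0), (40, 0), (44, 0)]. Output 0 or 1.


Distances from query 13:
Point 9 (class 1): distance = 4
K=1 nearest neighbors: classes = [1]
Votes for class 1: 1 / 1
Majority vote => class 1

1


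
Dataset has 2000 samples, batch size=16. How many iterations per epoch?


Iterations per epoch = dataset_size / batch_size
= 2000 / 16
= 125

125


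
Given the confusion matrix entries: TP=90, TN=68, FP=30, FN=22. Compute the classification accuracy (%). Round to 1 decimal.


Accuracy = (TP + TN) / (TP + TN + FP + FN) * 100
= (90 + 68) / (90 + 68 + 30 + 22)
= 158 / 210
= 0.7524
= 75.2%

75.2


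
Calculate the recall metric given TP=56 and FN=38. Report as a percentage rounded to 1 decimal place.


Recall = TP / (TP + FN) * 100
= 56 / (56 + 38)
= 56 / 94
= 0.5957
= 59.6%

59.6


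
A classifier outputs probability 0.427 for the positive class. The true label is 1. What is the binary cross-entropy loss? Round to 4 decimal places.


For y=1: Loss = -log(p)
= -log(0.427)
= -(-0.851)
= 0.8510

0.8510


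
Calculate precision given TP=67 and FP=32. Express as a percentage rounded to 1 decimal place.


Precision = TP / (TP + FP) * 100
= 67 / (67 + 32)
= 67 / 99
= 0.6768
= 67.7%

67.7


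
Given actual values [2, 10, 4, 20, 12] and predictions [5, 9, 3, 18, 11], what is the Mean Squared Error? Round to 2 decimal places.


Differences: [-3, 1, 1, 2, 1]
Squared errors: [9, 1, 1, 4, 1]
Sum of squared errors = 16
MSE = 16 / 5 = 3.20

3.20


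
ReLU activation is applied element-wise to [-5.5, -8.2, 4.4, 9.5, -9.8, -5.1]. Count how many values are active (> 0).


ReLU(x) = max(0, x) for each element:
ReLU(-5.5) = 0
ReLU(-8.2) = 0
ReLU(4.4) = 4.4
ReLU(9.5) = 9.5
ReLU(-9.8) = 0
ReLU(-5.1) = 0
Active neurons (>0): 2

2


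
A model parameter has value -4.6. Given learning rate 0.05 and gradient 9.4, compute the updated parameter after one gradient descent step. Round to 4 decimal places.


w_new = w_old - lr * gradient
= -4.6 - 0.05 * 9.4
= -4.6 - (0.47)
= -5.0700

-5.0700


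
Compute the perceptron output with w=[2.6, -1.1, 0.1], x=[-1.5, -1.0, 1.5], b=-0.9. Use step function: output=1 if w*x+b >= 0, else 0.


z = w . x + b
= 2.6*-1.5 + -1.1*-1.0 + 0.1*1.5 + -0.9
= -3.9 + 1.1 + 0.15 + -0.9
= -2.65 + -0.9
= -3.55
Since z = -3.55 < 0, output = 0

0


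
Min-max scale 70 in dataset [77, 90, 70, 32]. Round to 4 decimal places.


Min = 32, Max = 90
Range = 90 - 32 = 58
Scaled = (x - min) / (max - min)
= (70 - 32) / 58
= 38 / 58
= 0.6552

0.6552


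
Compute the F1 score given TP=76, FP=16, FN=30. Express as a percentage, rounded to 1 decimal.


Precision = TP / (TP + FP) = 76 / 92 = 0.8261
Recall = TP / (TP + FN) = 76 / 106 = 0.717
F1 = 2 * P * R / (P + R)
= 2 * 0.8261 * 0.717 / (0.8261 + 0.717)
= 1.1846 / 1.5431
= 0.7677
As percentage: 76.8%

76.8


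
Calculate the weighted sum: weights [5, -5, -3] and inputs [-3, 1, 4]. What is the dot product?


Element-wise products:
5 * -3 = -15
-5 * 1 = -5
-3 * 4 = -12
Sum = -15 + -5 + -12
= -32

-32


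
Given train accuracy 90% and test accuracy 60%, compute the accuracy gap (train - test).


Gap = train_accuracy - test_accuracy
= 90 - 60
= 30%
This large gap strongly indicates overfitting.

30


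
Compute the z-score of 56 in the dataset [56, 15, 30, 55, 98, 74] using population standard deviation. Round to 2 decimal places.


Mean = (56 + 15 + 30 + 55 + 98 + 74) / 6 = 54.6667
Variance = sum((x_i - mean)^2) / n = 739.2222
Std = sqrt(739.2222) = 27.1886
Z = (x - mean) / std
= (56 - 54.6667) / 27.1886
= 1.3333 / 27.1886
= 0.05

0.05


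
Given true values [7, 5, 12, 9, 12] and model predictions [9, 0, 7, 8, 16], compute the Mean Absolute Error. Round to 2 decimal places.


Absolute errors: [2, 5, 5, 1, 4]
Sum of absolute errors = 17
MAE = 17 / 5 = 3.40

3.40


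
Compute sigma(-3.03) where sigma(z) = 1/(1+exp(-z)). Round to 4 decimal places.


sigmoid(z) = 1 / (1 + exp(-z))
exp(-(-3.03)) = exp(3.03) = 20.6972
1 + 20.6972 = 21.6972
1 / 21.6972 = 0.0461

0.0461


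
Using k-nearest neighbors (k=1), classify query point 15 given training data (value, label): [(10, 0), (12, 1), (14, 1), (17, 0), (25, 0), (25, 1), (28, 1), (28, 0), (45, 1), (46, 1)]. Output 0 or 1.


Distances from query 15:
Point 14 (class 1): distance = 1
K=1 nearest neighbors: classes = [1]
Votes for class 1: 1 / 1
Majority vote => class 1

1


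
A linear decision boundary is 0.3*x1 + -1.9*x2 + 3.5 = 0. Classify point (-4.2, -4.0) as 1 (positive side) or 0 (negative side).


Compute 0.3 * -4.2 + -1.9 * -4.0 + 3.5
= -1.26 + 7.6 + 3.5
= 9.84
Since 9.84 >= 0, the point is on the positive side.

1


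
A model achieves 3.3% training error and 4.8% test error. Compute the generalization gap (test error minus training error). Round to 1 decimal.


Generalization gap = test_error - train_error
= 4.8 - 3.3
= 1.5%
A small gap suggests good generalization.

1.5


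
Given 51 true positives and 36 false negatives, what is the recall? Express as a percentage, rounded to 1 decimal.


Recall = TP / (TP + FN) * 100
= 51 / (51 + 36)
= 51 / 87
= 0.5862
= 58.6%

58.6


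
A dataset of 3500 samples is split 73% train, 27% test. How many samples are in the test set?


Train samples = 3500 * 73% = 2555
Test samples = 3500 - 2555
= 945

945


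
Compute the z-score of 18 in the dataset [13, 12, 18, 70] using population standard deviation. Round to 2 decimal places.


Mean = (13 + 12 + 18 + 70) / 4 = 28.25
Variance = sum((x_i - mean)^2) / n = 586.1875
Std = sqrt(586.1875) = 24.2113
Z = (x - mean) / std
= (18 - 28.25) / 24.2113
= -10.25 / 24.2113
= -0.42

-0.42


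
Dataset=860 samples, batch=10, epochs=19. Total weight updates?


Iterations per epoch = 860 / 10 = 86
Total updates = iterations_per_epoch * epochs
= 86 * 19
= 1634

1634


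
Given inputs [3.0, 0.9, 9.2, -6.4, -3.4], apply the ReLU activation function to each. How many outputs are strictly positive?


ReLU(x) = max(0, x) for each element:
ReLU(3.0) = 3.0
ReLU(0.9) = 0.9
ReLU(9.2) = 9.2
ReLU(-6.4) = 0
ReLU(-3.4) = 0
Active neurons (>0): 3

3


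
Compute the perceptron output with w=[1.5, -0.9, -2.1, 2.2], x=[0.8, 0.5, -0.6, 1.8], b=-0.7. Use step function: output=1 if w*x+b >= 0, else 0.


z = w . x + b
= 1.5*0.8 + -0.9*0.5 + -2.1*-0.6 + 2.2*1.8 + -0.7
= 1.2 + -0.45 + 1.26 + 3.96 + -0.7
= 5.97 + -0.7
= 5.27
Since z = 5.27 >= 0, output = 1

1


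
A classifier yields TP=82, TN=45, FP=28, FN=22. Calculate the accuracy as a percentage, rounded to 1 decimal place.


Accuracy = (TP + TN) / (TP + TN + FP + FN) * 100
= (82 + 45) / (82 + 45 + 28 + 22)
= 127 / 177
= 0.7175
= 71.8%

71.8


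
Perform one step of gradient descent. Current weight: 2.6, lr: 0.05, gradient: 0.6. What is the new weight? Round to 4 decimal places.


w_new = w_old - lr * gradient
= 2.6 - 0.05 * 0.6
= 2.6 - (0.03)
= 2.5700

2.5700


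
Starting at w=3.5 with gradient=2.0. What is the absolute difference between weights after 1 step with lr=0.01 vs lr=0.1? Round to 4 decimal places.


With lr=0.01: w_new = 3.5 - 0.01 * 2.0 = 3.48
With lr=0.1: w_new = 3.5 - 0.1 * 2.0 = 3.3
Absolute difference = |3.48 - 3.3|
= 0.1800

0.1800


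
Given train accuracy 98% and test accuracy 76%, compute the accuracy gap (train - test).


Gap = train_accuracy - test_accuracy
= 98 - 76
= 22%
This large gap strongly indicates overfitting.

22


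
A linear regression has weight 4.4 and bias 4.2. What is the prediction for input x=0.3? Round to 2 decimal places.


y = 4.4 * 0.3 + (4.2)
= 1.32 + (4.2)
= 5.52

5.52


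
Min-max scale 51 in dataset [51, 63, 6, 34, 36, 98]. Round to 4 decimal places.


Min = 6, Max = 98
Range = 98 - 6 = 92
Scaled = (x - min) / (max - min)
= (51 - 6) / 92
= 45 / 92
= 0.4891

0.4891


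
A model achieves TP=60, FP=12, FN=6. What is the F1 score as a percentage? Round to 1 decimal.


Precision = TP / (TP + FP) = 60 / 72 = 0.8333
Recall = TP / (TP + FN) = 60 / 66 = 0.9091
F1 = 2 * P * R / (P + R)
= 2 * 0.8333 * 0.9091 / (0.8333 + 0.9091)
= 1.5152 / 1.7424
= 0.8696
As percentage: 87.0%

87.0


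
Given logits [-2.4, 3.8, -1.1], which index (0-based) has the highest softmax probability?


Softmax is a monotonic transformation, so it preserves the argmax.
We need to find the index of the maximum logit.
Index 0: -2.4
Index 1: 3.8
Index 2: -1.1
Maximum logit = 3.8 at index 1

1


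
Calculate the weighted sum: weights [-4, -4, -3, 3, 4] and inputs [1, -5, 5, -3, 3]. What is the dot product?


Element-wise products:
-4 * 1 = -4
-4 * -5 = 20
-3 * 5 = -15
3 * -3 = -9
4 * 3 = 12
Sum = -4 + 20 + -15 + -9 + 12
= 4

4


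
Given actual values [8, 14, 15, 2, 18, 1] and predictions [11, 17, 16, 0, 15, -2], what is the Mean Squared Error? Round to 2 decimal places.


Differences: [-3, -3, -1, 2, 3, 3]
Squared errors: [9, 9, 1, 4, 9, 9]
Sum of squared errors = 41
MSE = 41 / 6 = 6.83

6.83


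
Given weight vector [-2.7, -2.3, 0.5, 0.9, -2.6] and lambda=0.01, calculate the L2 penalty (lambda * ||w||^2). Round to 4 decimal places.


Squaring each weight:
(-2.7)^2 = 7.29
(-2.3)^2 = 5.29
0.5^2 = 0.25
0.9^2 = 0.81
(-2.6)^2 = 6.76
Sum of squares = 20.4
Penalty = 0.01 * 20.4 = 0.2040

0.2040


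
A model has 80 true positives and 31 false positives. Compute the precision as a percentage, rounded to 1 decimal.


Precision = TP / (TP + FP) * 100
= 80 / (80 + 31)
= 80 / 111
= 0.7207
= 72.1%

72.1


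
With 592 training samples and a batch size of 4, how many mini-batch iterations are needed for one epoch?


Iterations per epoch = dataset_size / batch_size
= 592 / 4
= 148

148


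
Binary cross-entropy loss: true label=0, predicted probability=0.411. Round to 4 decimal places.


For y=0: Loss = -log(1-p)
= -log(1 - 0.411)
= -log(0.589)
= -(-0.5293)
= 0.5293

0.5293


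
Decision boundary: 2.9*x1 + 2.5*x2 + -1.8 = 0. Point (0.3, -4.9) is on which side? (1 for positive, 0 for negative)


Compute 2.9 * 0.3 + 2.5 * -4.9 + -1.8
= 0.87 + -12.25 + -1.8
= -13.18
Since -13.18 < 0, the point is on the negative side.

0


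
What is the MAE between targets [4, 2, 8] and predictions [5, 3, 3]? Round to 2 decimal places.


Absolute errors: [1, 1, 5]
Sum of absolute errors = 7
MAE = 7 / 3 = 2.33

2.33


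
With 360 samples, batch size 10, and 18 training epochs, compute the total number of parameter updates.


Iterations per epoch = 360 / 10 = 36
Total updates = iterations_per_epoch * epochs
= 36 * 18
= 648

648


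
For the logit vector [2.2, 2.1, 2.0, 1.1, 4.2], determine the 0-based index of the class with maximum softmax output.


Softmax is a monotonic transformation, so it preserves the argmax.
We need to find the index of the maximum logit.
Index 0: 2.2
Index 1: 2.1
Index 2: 2.0
Index 3: 1.1
Index 4: 4.2
Maximum logit = 4.2 at index 4

4


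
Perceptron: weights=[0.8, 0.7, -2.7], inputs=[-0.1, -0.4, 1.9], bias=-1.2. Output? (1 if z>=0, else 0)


z = w . x + b
= 0.8*-0.1 + 0.7*-0.4 + -2.7*1.9 + -1.2
= -0.08 + -0.28 + -5.13 + -1.2
= -5.49 + -1.2
= -6.69
Since z = -6.69 < 0, output = 0

0


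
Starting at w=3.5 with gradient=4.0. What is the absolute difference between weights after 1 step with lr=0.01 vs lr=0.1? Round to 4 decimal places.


With lr=0.01: w_new = 3.5 - 0.01 * 4.0 = 3.46
With lr=0.1: w_new = 3.5 - 0.1 * 4.0 = 3.1
Absolute difference = |3.46 - 3.1|
= 0.3600

0.3600


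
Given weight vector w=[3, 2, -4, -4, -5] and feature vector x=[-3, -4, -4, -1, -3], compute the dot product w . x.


Element-wise products:
3 * -3 = -9
2 * -4 = -8
-4 * -4 = 16
-4 * -1 = 4
-5 * -3 = 15
Sum = -9 + -8 + 16 + 4 + 15
= 18

18


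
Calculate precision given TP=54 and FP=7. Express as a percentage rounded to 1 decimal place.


Precision = TP / (TP + FP) * 100
= 54 / (54 + 7)
= 54 / 61
= 0.8852
= 88.5%

88.5


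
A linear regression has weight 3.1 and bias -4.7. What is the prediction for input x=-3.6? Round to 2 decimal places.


y = 3.1 * -3.6 + (-4.7)
= -11.16 + (-4.7)
= -15.86

-15.86


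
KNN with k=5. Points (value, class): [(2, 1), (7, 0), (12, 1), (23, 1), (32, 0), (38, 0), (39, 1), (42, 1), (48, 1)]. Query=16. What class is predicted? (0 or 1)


Distances from query 16:
Point 12 (class 1): distance = 4
Point 23 (class 1): distance = 7
Point 7 (class 0): distance = 9
Point 2 (class 1): distance = 14
Point 32 (class 0): distance = 16
K=5 nearest neighbors: classes = [1, 1, 0, 1, 0]
Votes for class 1: 3 / 5
Majority vote => class 1

1


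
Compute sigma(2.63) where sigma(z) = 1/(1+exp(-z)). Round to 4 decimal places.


sigmoid(z) = 1 / (1 + exp(-z))
exp(-(2.63)) = exp(-2.63) = 0.0721
1 + 0.0721 = 1.0721
1 / 1.0721 = 0.9328

0.9328


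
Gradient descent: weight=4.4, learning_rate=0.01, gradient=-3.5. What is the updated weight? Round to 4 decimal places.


w_new = w_old - lr * gradient
= 4.4 - 0.01 * -3.5
= 4.4 - (-0.035)
= 4.4350

4.4350


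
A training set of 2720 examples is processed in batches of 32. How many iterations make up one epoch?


Iterations per epoch = dataset_size / batch_size
= 2720 / 32
= 85

85


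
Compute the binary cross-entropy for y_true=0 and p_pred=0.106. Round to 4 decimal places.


For y=0: Loss = -log(1-p)
= -log(1 - 0.106)
= -log(0.894)
= -(-0.112)
= 0.1120

0.1120


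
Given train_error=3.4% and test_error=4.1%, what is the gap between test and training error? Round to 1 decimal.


Generalization gap = test_error - train_error
= 4.1 - 3.4
= 0.7%
A small gap suggests good generalization.

0.7


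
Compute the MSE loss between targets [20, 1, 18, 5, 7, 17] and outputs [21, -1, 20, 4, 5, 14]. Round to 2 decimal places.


Differences: [-1, 2, -2, 1, 2, 3]
Squared errors: [1, 4, 4, 1, 4, 9]
Sum of squared errors = 23
MSE = 23 / 6 = 3.83

3.83


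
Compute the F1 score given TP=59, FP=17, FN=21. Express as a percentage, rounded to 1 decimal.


Precision = TP / (TP + FP) = 59 / 76 = 0.7763
Recall = TP / (TP + FN) = 59 / 80 = 0.7375
F1 = 2 * P * R / (P + R)
= 2 * 0.7763 * 0.7375 / (0.7763 + 0.7375)
= 1.1451 / 1.5138
= 0.7564
As percentage: 75.6%

75.6


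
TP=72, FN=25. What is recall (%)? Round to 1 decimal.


Recall = TP / (TP + FN) * 100
= 72 / (72 + 25)
= 72 / 97
= 0.7423
= 74.2%

74.2


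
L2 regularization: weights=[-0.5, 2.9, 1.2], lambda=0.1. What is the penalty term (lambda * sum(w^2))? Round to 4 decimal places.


Squaring each weight:
(-0.5)^2 = 0.25
2.9^2 = 8.41
1.2^2 = 1.44
Sum of squares = 10.1
Penalty = 0.1 * 10.1 = 1.0100

1.0100


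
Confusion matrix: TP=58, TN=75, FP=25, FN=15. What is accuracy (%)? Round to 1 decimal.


Accuracy = (TP + TN) / (TP + TN + FP + FN) * 100
= (58 + 75) / (58 + 75 + 25 + 15)
= 133 / 173
= 0.7688
= 76.9%

76.9


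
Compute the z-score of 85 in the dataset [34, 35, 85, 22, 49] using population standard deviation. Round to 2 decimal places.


Mean = (34 + 35 + 85 + 22 + 49) / 5 = 45.0
Variance = sum((x_i - mean)^2) / n = 473.2
Std = sqrt(473.2) = 21.7532
Z = (x - mean) / std
= (85 - 45.0) / 21.7532
= 40.0 / 21.7532
= 1.84

1.84


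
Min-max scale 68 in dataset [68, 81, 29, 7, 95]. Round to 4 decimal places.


Min = 7, Max = 95
Range = 95 - 7 = 88
Scaled = (x - min) / (max - min)
= (68 - 7) / 88
= 61 / 88
= 0.6932

0.6932
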